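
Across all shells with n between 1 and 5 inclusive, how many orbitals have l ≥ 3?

23

Treat each shell separately and count matching orbitals:
n=4 → 7; n=5 → 16.
Total orbitals: 7 + 16 = 23.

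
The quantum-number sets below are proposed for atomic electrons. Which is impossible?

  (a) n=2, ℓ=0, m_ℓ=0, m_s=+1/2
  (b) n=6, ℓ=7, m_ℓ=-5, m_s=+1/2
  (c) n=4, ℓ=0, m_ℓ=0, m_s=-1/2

(b)

(b) has ℓ = 7 ≥ n = 6, violating 0 ≤ ℓ ≤ n−1.
The remaining sets (a), (c) satisfy all four rules.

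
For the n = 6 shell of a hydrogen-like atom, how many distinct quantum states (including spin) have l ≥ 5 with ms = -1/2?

11

The n = 6 shell has l = 0 through 5; check each.
Per l-value: l=5 → 11.
Orbitals: 11. With ms fixed to a single value there is one state per orbital, giving 11 states.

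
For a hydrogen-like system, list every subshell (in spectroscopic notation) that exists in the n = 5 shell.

5s, 5p, 5d, 5f, 5g

For n = 5, l runs from 0 to 4. In spectroscopic notation l = 0,1,2,… ↔ s,p,d,f,g,h,i, so the subshells are 5s, 5p, 5d, 5f, 5g.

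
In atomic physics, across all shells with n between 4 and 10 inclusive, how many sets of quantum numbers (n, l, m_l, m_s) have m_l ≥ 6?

40

Go shell by shell, enumerating (l, m_l) with m_l ≥ 6:
n=7 → 1; n=8 → 3; n=9 → 6; n=10 → 10.
Orbitals: 1 + 3 + 6 + 10 = 20. Including both spin states (m_s = ±1/2) gives 2 × 20 = 40 states.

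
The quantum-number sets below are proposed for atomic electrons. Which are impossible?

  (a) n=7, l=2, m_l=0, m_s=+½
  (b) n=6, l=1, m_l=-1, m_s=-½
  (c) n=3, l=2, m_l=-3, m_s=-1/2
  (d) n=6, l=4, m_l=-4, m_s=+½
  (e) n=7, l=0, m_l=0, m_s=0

(c) and (e)

(c) has |m_l| = 3 > l = 2, violating −l ≤ m_l ≤ l.
(e) has m_s = 0, but an electron's spin must be ±1/2.
The remaining sets (a), (b), (d) satisfy all four rules.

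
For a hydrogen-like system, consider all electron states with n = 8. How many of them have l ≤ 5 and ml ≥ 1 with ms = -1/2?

With n = 8 the allowed l are 0, 1, …, 7.
Contributions: l=1 → 1; l=2 → 2; l=3 → 3; l=4 → 4; l=5 → 5.
Orbitals: 1 + 2 + 3 + 4 + 5 = 15. With ms fixed to a single value there is one state per orbital, giving 15 states.

15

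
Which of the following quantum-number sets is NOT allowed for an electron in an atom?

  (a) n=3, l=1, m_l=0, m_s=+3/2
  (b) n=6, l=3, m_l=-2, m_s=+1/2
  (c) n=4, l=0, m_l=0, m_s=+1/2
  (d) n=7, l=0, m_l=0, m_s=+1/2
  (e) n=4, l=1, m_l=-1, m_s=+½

(a) has m_s = +3/2, but an electron's spin must be ±1/2.
The remaining sets (b), (c), (d), (e) satisfy all four rules.

(a)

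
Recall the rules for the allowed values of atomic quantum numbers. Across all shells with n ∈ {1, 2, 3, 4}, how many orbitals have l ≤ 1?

Per-shell orbital counts meeting the constraint:
n=1 → 1; n=2 → 4; n=3 → 4; n=4 → 4.
Total orbitals: 1 + 4 + 4 + 4 = 13.

13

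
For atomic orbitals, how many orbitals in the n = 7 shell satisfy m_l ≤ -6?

1

The n = 7 shell has l = 0 through 6; check each.
Per l-value: l=6 → 1.
Total orbitals: 1.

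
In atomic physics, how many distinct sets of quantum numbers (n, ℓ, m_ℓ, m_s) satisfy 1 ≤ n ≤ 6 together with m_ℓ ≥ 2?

40

Treat each shell separately and count matching orbitals:
n=3 → 1; n=4 → 3; n=5 → 6; n=6 → 10.
Orbitals: 1 + 3 + 6 + 10 = 20. Including both spin states (m_s = ±1/2) gives 2 × 20 = 40 states.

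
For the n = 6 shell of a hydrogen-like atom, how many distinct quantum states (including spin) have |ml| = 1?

20

For n = 6, l ranges over 0 … 5.
Per l-value: l=1 → 2; l=2 → 2; l=3 → 2; l=4 → 2; l=5 → 2.
Orbitals: 2 + 2 + 2 + 2 + 2 = 10. Each orbital carries two spin states, so 10 × 2 = 20 states.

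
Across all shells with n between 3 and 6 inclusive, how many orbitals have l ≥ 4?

29

For each n in the range, tally the orbitals obeying l ≥ 4:
n=5 → 9; n=6 → 20.
Total orbitals: 9 + 20 = 29.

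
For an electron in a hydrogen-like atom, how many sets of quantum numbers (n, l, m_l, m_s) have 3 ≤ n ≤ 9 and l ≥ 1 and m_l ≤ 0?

308

Per-shell orbital counts meeting the constraint:
n=3 → 5; n=4 → 9; n=5 → 14; n=6 → 20; n=7 → 27; n=8 → 35; n=9 → 44.
Orbitals: 5 + 9 + 14 + 20 + 27 + 35 + 44 = 154. Including both spin states (m_s = ±1/2) gives 2 × 154 = 308 states.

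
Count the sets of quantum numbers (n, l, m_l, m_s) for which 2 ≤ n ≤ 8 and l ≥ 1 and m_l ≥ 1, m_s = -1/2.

Count contributing orbitals for each principal shell:
n=2 → 1; n=3 → 3; n=4 → 6; n=5 → 10; n=6 → 15; n=7 → 21; n=8 → 28.
Orbitals: 1 + 3 + 6 + 10 + 15 + 21 + 28 = 84. With m_s fixed to -1/2 there is one state per orbital, so 84 states.

84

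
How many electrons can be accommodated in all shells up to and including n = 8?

408

Total orbitals = 1² + 2² + 3² + 4² + 5² + 6² + 7² + 8² = 204. Doubling for spin gives 408 electrons.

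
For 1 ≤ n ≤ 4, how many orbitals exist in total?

Total orbitals = 1² + 2² + 3² + 4² = 30.

30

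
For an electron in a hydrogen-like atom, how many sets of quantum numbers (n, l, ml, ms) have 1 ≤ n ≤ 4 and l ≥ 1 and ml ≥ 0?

32

Treat each shell separately and count matching orbitals:
n=2 → 2; n=3 → 5; n=4 → 9.
Orbitals: 2 + 5 + 9 = 16. Including both spin states (ms = ±1/2) gives 2 × 16 = 32 states.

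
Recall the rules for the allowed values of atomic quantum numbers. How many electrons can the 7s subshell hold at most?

A subshell with l = 0 has 2l+1 = 1 orbital, each holding 2 electrons (spin ±1/2), so 1 × 2 = 2.

2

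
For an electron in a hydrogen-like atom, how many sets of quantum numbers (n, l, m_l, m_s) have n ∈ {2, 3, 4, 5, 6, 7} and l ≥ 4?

124

Count contributing orbitals for each principal shell:
n=5 → 9; n=6 → 20; n=7 → 33.
Orbitals: 9 + 20 + 33 = 62. Including both spin states (m_s = ±1/2) gives 2 × 62 = 124 states.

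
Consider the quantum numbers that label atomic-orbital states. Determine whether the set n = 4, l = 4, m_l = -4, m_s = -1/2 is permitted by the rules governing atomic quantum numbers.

Invalid

The orbital quantum number must satisfy 0 ≤ l ≤ n−1. With n = 4 the allowed l values are 0, 1, 2, 3, so l = 4 is out of range.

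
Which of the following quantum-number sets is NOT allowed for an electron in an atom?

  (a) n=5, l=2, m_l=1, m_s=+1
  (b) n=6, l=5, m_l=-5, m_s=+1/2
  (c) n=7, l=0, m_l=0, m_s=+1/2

(a) has m_s = +1, but an electron's spin must be ±1/2.
The remaining sets (b), (c) satisfy all four rules.

(a)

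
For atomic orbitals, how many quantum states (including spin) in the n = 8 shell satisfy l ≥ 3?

The (l, ml) pairs meeting l ≥ 3 give: l=3 → 7; l=4 → 9; l=5 → 11; l=6 → 13; l=7 → 15.
Orbitals: 7 + 9 + 11 + 13 + 15 = 55. Each orbital carries two spin states, so 55 × 2 = 110 states.

110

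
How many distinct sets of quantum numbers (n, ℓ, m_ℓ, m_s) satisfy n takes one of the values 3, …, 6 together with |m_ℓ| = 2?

40

Work shell by shell — for each n, count the (ℓ, m_ℓ) pairs that satisfy |m_ℓ| = 2:
n=3 → 2; n=4 → 4; n=5 → 6; n=6 → 8.
Orbitals: 2 + 4 + 6 + 8 = 20. Including both spin states (m_s = ±1/2) gives 2 × 20 = 40 states.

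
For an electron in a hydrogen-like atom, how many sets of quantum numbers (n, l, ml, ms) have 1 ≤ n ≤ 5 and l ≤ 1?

34

Count contributing orbitals for each principal shell:
n=1 → 1; n=2 → 4; n=3 → 4; n=4 → 4; n=5 → 4.
Orbitals: 1 + 4 + 4 + 4 + 4 = 17. Including both spin states (ms = ±1/2) gives 2 × 17 = 34 states.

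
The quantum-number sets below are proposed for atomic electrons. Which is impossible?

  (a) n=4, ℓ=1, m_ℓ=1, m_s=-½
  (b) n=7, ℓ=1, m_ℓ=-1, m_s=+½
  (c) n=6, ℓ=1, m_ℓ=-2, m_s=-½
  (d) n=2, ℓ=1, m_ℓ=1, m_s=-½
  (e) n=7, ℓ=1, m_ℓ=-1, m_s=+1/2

(c)

(c) has |m_ℓ| = 2 > ℓ = 1, violating −ℓ ≤ m_ℓ ≤ ℓ.
The remaining sets (a), (b), (d), (e) satisfy all four rules.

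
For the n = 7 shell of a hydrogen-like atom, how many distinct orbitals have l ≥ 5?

24

With n = 7 the allowed l are 0, 1, …, 6.
Contributions: l=5 → 11; l=6 → 13.
Total orbitals: 11 + 13 = 24.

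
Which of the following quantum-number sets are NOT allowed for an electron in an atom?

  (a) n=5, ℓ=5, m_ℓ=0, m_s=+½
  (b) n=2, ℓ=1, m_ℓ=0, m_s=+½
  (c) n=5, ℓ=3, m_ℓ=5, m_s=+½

(a) has ℓ = 5 ≥ n = 5, violating 0 ≤ ℓ ≤ n−1.
(c) has |m_ℓ| = 5 > ℓ = 3, violating −ℓ ≤ m_ℓ ≤ ℓ.
The remaining set (b) satisfies all four rules.

(a) and (c)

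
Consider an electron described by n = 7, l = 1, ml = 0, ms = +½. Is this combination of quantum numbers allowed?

n = 7 is a positive integer. l = 1 satisfies 0 ≤ l ≤ n−1 = 6. ml = 0 lies in the range −l … +l (here −1 … 1). ms = +1/2 is one of ±1/2.
All four constraints are satisfied.

Allowed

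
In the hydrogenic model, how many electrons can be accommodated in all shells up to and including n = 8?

Total orbitals = 1² + 2² + 3² + 4² + 5² + 6² + 7² + 8² = 204. Doubling for spin gives 408 electrons.

408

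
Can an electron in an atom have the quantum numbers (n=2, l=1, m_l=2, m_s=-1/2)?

No

The magnetic quantum number must satisfy −l ≤ m_l ≤ l. With l = 1, m_l can only be -1, 0, 1, so m_l = 2 is forbidden.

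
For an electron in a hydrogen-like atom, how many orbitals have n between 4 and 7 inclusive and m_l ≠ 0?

104

Treat each shell separately and count matching orbitals:
n=4 → 12; n=5 → 20; n=6 → 30; n=7 → 42.
Total orbitals: 12 + 20 + 30 + 42 = 104.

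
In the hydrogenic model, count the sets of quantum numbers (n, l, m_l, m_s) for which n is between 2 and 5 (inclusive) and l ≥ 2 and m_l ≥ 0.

44

Work shell by shell — for each n, count the (l, m_l) pairs that satisfy l ≥ 2 and m_l ≥ 0:
n=3 → 3; n=4 → 7; n=5 → 12.
Orbitals: 3 + 7 + 12 = 22. Including both spin states (m_s = ±1/2) gives 2 × 22 = 44 states.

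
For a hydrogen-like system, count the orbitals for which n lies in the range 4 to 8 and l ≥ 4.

For each n in the range, tally the orbitals obeying l ≥ 4:
n=5 → 9; n=6 → 20; n=7 → 33; n=8 → 48.
Total orbitals: 9 + 20 + 33 + 48 = 110.

110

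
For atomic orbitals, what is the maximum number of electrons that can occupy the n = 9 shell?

A shell holds 2n² electrons: 2 × 9² = 2 × 81 = 162.

162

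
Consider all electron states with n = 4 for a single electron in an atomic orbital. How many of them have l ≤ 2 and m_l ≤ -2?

2

For n = 4, l ranges over 0 … 3.
The (l, m_l) pairs meeting l ≤ 2 and m_l ≤ -2 give: l=2 → 1.
Orbitals: 1. Each orbital carries two spin states, so 1 × 2 = 2 states.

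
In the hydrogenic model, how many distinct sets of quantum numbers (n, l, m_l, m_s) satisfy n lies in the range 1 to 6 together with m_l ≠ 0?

140

For each n in the range, tally the orbitals obeying m_l ≠ 0:
n=2 → 2; n=3 → 6; n=4 → 12; n=5 → 20; n=6 → 30.
Orbitals: 2 + 6 + 12 + 20 + 30 = 70. Including both spin states (m_s = ±1/2) gives 2 × 70 = 140 states.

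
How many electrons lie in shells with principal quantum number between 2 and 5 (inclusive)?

108

Shell n has n² orbitals: 2²=4 + 3²=9 + 4²=16 + 5²=25 = 54 orbitals.
Two spin states per orbital: 2 × 54 = 108 electrons.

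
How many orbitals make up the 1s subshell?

A subshell has 2l+1 orbitals; with l = 0, that's 1.

1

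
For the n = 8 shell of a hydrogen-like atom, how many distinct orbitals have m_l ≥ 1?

Per l-value: l=1 → 1; l=2 → 2; l=3 → 3; l=4 → 4; l=5 → 5; l=6 → 6; l=7 → 7.
Total orbitals: 1 + 2 + 3 + 4 + 5 + 6 + 7 = 28.

28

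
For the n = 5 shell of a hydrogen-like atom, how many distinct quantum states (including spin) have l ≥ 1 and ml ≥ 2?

12

The (l, ml) pairs meeting l ≥ 1 and ml ≥ 2 give: l=2 → 1; l=3 → 2; l=4 → 3.
Orbitals: 1 + 2 + 3 = 6. Each orbital carries two spin states, so 6 × 2 = 12 states.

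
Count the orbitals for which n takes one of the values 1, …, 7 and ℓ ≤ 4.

105

Per-shell orbital counts meeting the constraint:
n=1 → 1; n=2 → 4; n=3 → 9; n=4 → 16; n=5 → 25; n=6 → 25; n=7 → 25.
Total orbitals: 1 + 4 + 9 + 16 + 25 + 25 + 25 = 105.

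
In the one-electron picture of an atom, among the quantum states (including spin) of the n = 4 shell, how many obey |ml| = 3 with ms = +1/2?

2

Contributions: l=3 → 2.
Orbitals: 2. With ms fixed to a single value there is one state per orbital, giving 2 states.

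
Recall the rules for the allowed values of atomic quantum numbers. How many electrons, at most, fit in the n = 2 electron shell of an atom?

A shell holds 2n² electrons: 2 × 2² = 2 × 4 = 8.

8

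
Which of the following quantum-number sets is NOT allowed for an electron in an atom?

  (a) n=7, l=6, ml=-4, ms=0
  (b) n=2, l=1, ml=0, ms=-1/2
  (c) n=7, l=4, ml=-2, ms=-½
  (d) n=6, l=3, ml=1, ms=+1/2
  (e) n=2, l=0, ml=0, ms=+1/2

(a)

(a) has ms = 0, but an electron's spin must be ±1/2.
The remaining sets (b), (c), (d), (e) satisfy all four rules.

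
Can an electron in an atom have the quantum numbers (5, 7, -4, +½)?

No

The orbital quantum number must satisfy 0 ≤ l ≤ n−1. With n = 5 the allowed l values are 0, 1, 2, 3, 4, so l = 7 is out of range.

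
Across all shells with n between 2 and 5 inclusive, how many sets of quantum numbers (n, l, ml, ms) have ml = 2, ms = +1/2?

For each n in the range, tally the orbitals obeying ml = 2:
n=3 → 1; n=4 → 2; n=5 → 3.
Orbitals: 1 + 2 + 3 = 6. With ms fixed to +1/2 there is one state per orbital, so 6 states.

6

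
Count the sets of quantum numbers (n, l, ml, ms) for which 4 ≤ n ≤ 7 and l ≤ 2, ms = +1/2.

Go shell by shell, enumerating (l, ml) with l ≤ 2:
n=4 → 9; n=5 → 9; n=6 → 9; n=7 → 9.
Orbitals: 9 + 9 + 9 + 9 = 36. With ms fixed to +1/2 there is one state per orbital, so 36 states.

36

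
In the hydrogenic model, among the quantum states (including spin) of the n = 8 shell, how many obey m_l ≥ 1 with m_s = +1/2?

Go through l = 0, …, 7 (the values permitted for n = 8).
Contributions: l=1 → 1; l=2 → 2; l=3 → 3; l=4 → 4; l=5 → 5; l=6 → 6; l=7 → 7.
Orbitals: 1 + 2 + 3 + 4 + 5 + 6 + 7 = 28. With m_s fixed to a single value there is one state per orbital, giving 28 states.

28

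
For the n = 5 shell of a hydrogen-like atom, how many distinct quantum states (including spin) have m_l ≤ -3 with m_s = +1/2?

3

For n = 5, l ranges over 0 … 4.
Contributions: l=3 → 1; l=4 → 2.
Orbitals: 1 + 2 = 3. With m_s fixed to a single value there is one state per orbital, giving 3 states.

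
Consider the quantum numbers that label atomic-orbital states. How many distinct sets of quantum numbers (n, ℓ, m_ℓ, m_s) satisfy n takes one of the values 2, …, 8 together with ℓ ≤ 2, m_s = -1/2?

Treat each shell separately and count matching orbitals:
n=2 → 4; n=3 → 9; n=4 → 9; n=5 → 9; n=6 → 9; n=7 → 9; n=8 → 9.
Orbitals: 4 + 9 + 9 + 9 + 9 + 9 + 9 = 58. With m_s fixed to -1/2 there is one state per orbital, so 58 states.

58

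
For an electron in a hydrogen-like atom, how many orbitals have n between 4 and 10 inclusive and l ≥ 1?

364

Per-shell orbital counts meeting the constraint:
n=4 → 15; n=5 → 24; n=6 → 35; n=7 → 48; n=8 → 63; n=9 → 80; n=10 → 99.
Total orbitals: 15 + 24 + 35 + 48 + 63 + 80 + 99 = 364.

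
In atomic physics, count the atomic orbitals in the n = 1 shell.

1

The n = 1 shell contains n² = 1² = 1 orbital.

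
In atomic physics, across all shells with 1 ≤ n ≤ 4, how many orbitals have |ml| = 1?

Treat each shell separately and count matching orbitals:
n=2 → 2; n=3 → 4; n=4 → 6.
Total orbitals: 2 + 4 + 6 = 12.

12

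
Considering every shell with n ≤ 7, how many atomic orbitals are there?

Total orbitals = 1² + 2² + 3² + 4² + 5² + 6² + 7² = 140.

140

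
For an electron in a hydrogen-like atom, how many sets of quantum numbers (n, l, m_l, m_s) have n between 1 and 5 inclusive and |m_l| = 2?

24

For each n in the range, tally the orbitals obeying |m_l| = 2:
n=3 → 2; n=4 → 4; n=5 → 6.
Orbitals: 2 + 4 + 6 = 12. Including both spin states (m_s = ±1/2) gives 2 × 12 = 24 states.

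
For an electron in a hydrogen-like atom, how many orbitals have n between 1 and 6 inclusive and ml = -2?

Per-shell orbital counts meeting the constraint:
n=3 → 1; n=4 → 2; n=5 → 3; n=6 → 4.
Total orbitals: 1 + 2 + 3 + 4 = 10.

10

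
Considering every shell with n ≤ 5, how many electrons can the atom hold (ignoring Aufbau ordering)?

Total orbitals = 1² + 2² + 3² + 4² + 5² = 55. Doubling for spin gives 110 electrons.

110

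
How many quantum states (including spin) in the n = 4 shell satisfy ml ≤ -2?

6

Go through l = 0, …, 3 (the values permitted for n = 4).
Per l-value: l=2 → 1; l=3 → 2.
Orbitals: 1 + 2 = 3. Each orbital carries two spin states, so 3 × 2 = 6 states.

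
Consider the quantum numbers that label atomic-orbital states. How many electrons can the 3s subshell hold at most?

2

A subshell with ℓ = 0 has 2ℓ+1 = 1 orbital, each holding 2 electrons (spin ±1/2), so 1 × 2 = 2.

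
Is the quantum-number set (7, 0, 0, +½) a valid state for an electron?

Yes

n = 7 is a positive integer. l = 0 satisfies 0 ≤ l ≤ n−1 = 6. m_l = 0 lies in the range −l … +l (here 0). m_s = +1/2 is one of ±1/2.
All four constraints are satisfied.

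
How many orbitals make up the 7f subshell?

A subshell has 2l+1 orbitals; with l = 3, that's 7.

7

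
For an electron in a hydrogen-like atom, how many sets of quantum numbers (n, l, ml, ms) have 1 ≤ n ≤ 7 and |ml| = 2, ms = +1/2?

Work shell by shell — for each n, count the (l, ml) pairs that satisfy |ml| = 2:
n=3 → 2; n=4 → 4; n=5 → 6; n=6 → 8; n=7 → 10.
Orbitals: 2 + 4 + 6 + 8 + 10 = 30. With ms fixed to +1/2 there is one state per orbital, so 30 states.

30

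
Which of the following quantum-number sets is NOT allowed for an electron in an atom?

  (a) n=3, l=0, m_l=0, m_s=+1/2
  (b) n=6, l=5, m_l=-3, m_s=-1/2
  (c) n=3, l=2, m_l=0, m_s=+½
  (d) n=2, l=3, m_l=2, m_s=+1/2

(d)

(d) has l = 3 ≥ n = 2, violating 0 ≤ l ≤ n−1.
The remaining sets (a), (b), (c) satisfy all four rules.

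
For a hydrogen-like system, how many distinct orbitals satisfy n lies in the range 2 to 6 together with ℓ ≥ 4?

Per-shell orbital counts meeting the constraint:
n=5 → 9; n=6 → 20.
Total orbitals: 9 + 20 = 29.

29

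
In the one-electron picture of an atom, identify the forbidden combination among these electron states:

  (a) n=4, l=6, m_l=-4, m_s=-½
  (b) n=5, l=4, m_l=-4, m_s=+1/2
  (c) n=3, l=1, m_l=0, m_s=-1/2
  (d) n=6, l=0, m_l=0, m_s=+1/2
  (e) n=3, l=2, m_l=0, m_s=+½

(a)

(a) has l = 6 ≥ n = 4, violating 0 ≤ l ≤ n−1.
The remaining sets (b), (c), (d), (e) satisfy all four rules.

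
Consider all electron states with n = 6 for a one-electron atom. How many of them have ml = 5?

Go through l = 0, …, 5 (the values permitted for n = 6).
Orbitals with ml = 5, by l: l=5 → 1.
Orbitals: 1. Each orbital carries two spin states, so 1 × 2 = 2 states.

2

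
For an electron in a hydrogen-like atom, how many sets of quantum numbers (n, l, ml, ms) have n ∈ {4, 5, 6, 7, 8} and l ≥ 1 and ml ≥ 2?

110

Count contributing orbitals for each principal shell:
n=4 → 3; n=5 → 6; n=6 → 10; n=7 → 15; n=8 → 21.
Orbitals: 3 + 6 + 10 + 15 + 21 = 55. Including both spin states (ms = ±1/2) gives 2 × 55 = 110 states.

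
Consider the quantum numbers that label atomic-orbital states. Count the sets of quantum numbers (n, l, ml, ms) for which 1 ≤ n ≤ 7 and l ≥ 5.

70

Count contributing orbitals for each principal shell:
n=6 → 11; n=7 → 24.
Orbitals: 11 + 24 = 35. Including both spin states (ms = ±1/2) gives 2 × 35 = 70 states.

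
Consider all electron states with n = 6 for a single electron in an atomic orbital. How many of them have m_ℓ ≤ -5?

2

For n = 6, ℓ ranges over 0 … 5.
Orbitals with m_ℓ ≤ -5, by ℓ: ℓ=5 → 1.
Orbitals: 1. Each orbital carries two spin states, so 1 × 2 = 2 states.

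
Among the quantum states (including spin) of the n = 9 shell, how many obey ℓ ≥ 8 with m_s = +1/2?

17

The n = 9 shell has ℓ = 0 through 8; check each.
Per ℓ-value: ℓ=8 → 17.
Orbitals: 17. With m_s fixed to a single value there is one state per orbital, giving 17 states.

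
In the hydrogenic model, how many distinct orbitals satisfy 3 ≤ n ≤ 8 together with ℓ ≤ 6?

For each n in the range, tally the orbitals obeying ℓ ≤ 6:
n=3 → 9; n=4 → 16; n=5 → 25; n=6 → 36; n=7 → 49; n=8 → 49.
Total orbitals: 9 + 16 + 25 + 36 + 49 + 49 = 184.

184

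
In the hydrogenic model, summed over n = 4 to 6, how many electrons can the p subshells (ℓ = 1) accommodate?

18

A p subshell (ℓ = 1) exists for every n ≥ 2, so shells n = 4, 5, 6 each contribute one — 3 subshells.
Since each p subshell holds 2(2·1+1) = 6 electrons, the total is 3 × 6 = 18.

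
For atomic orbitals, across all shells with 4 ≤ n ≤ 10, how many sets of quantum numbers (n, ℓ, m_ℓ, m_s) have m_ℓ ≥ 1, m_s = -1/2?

For each n in the range, tally the orbitals obeying m_ℓ ≥ 1:
n=4 → 6; n=5 → 10; n=6 → 15; n=7 → 21; n=8 → 28; n=9 → 36; n=10 → 45.
Orbitals: 6 + 10 + 15 + 21 + 28 + 36 + 45 = 161. With m_s fixed to -1/2 there is one state per orbital, so 161 states.

161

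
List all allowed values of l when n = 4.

l is an integer with 0 ≤ l ≤ n−1, so for n = 4: l = 0, 1, 2, 3.

0, 1, 2, 3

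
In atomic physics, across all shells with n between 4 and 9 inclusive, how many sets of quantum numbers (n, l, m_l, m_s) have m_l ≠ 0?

464

Treat each shell separately and count matching orbitals:
n=4 → 12; n=5 → 20; n=6 → 30; n=7 → 42; n=8 → 56; n=9 → 72.
Orbitals: 12 + 20 + 30 + 42 + 56 + 72 = 232. Including both spin states (m_s = ±1/2) gives 2 × 232 = 464 states.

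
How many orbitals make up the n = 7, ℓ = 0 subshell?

A subshell has 2ℓ+1 orbitals; with ℓ = 0, that's 1.

1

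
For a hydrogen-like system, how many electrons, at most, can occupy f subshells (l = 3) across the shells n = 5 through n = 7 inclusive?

An f subshell (l = 3) exists for every n ≥ 4, so shells n = 5, 6, 7 each contribute one — 3 subshells.
Since each f subshell holds 2(2·3+1) = 14 electrons, the total is 3 × 14 = 42.

42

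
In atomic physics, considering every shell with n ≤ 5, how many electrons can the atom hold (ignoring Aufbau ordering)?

110

Total orbitals = 1² + 2² + 3² + 4² + 5² = 55. Doubling for spin gives 110 electrons.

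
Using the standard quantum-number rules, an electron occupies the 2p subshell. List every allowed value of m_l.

The 2p subshell has l = 1, and m_l takes every integer from −l to +l. With l = 1 that gives the 3 values -1, 0, 1.

-1, 0, 1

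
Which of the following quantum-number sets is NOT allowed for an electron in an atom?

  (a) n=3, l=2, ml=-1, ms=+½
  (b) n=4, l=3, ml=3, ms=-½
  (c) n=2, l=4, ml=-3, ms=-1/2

(c) has l = 4 ≥ n = 2, violating 0 ≤ l ≤ n−1.
The remaining sets (a), (b) satisfy all four rules.

(c)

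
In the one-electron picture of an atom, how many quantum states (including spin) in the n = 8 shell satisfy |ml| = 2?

24

For n = 8, l ranges over 0 … 7.
Contributions: l=2 → 2; l=3 → 2; l=4 → 2; l=5 → 2; l=6 → 2; l=7 → 2.
Orbitals: 2 + 2 + 2 + 2 + 2 + 2 = 12. Each orbital carries two spin states, so 12 × 2 = 24 states.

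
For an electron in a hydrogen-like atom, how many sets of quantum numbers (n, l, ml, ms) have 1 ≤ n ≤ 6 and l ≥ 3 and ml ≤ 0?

Treat each shell separately and count matching orbitals:
n=4 → 4; n=5 → 9; n=6 → 15.
Orbitals: 4 + 9 + 15 = 28. Including both spin states (ms = ±1/2) gives 2 × 28 = 56 states.

56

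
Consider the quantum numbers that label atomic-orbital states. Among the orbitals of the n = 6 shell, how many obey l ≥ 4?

20

Per l-value: l=4 → 9; l=5 → 11.
Total orbitals: 9 + 11 = 20.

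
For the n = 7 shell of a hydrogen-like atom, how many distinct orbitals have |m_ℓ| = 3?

8

With n = 7 the allowed ℓ are 0, 1, …, 6.
Per ℓ-value: ℓ=3 → 2; ℓ=4 → 2; ℓ=5 → 2; ℓ=6 → 2.
Total orbitals: 2 + 2 + 2 + 2 = 8.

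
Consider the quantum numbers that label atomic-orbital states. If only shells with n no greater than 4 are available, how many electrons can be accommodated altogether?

Total orbitals = 1² + 2² + 3² + 4² = 30. Doubling for spin gives 60 electrons.

60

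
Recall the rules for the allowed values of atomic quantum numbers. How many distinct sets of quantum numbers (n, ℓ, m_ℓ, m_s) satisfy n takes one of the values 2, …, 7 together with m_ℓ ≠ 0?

224

For each n in the range, tally the orbitals obeying m_ℓ ≠ 0:
n=2 → 2; n=3 → 6; n=4 → 12; n=5 → 20; n=6 → 30; n=7 → 42.
Orbitals: 2 + 6 + 12 + 20 + 30 + 42 = 112. Including both spin states (m_s = ±1/2) gives 2 × 112 = 224 states.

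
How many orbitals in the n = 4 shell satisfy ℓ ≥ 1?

Orbitals with ℓ ≥ 1, by ℓ: ℓ=1 → 3; ℓ=2 → 5; ℓ=3 → 7.
Total orbitals: 3 + 5 + 7 = 15.

15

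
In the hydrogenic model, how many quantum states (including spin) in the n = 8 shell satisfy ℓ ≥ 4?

The (ℓ, m_ℓ) pairs meeting ℓ ≥ 4 give: ℓ=4 → 9; ℓ=5 → 11; ℓ=6 → 13; ℓ=7 → 15.
Orbitals: 9 + 11 + 13 + 15 = 48. Each orbital carries two spin states, so 48 × 2 = 96 states.

96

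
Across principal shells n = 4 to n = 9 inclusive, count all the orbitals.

271

Shell n has n² orbitals: 4²=16 + 5²=25 + 6²=36 + 7²=49 + 8²=64 + 9²=81 = 271 orbitals.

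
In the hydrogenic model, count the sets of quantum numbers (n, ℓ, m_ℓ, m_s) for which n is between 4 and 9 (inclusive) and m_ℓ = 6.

12

Count contributing orbitals for each principal shell:
n=7 → 1; n=8 → 2; n=9 → 3.
Orbitals: 1 + 2 + 3 = 6. Including both spin states (m_s = ±1/2) gives 2 × 6 = 12 states.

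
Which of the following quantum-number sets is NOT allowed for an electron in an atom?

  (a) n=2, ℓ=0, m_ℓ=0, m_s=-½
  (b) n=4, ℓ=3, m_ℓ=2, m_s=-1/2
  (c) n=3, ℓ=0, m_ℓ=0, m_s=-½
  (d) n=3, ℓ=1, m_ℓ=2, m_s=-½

(d)

(d) has |m_ℓ| = 2 > ℓ = 1, violating −ℓ ≤ m_ℓ ≤ ℓ.
The remaining sets (a), (b), (c) satisfy all four rules.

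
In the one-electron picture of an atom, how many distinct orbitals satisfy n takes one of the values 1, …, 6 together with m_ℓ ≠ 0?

For each n in the range, tally the orbitals obeying m_ℓ ≠ 0:
n=2 → 2; n=3 → 6; n=4 → 12; n=5 → 20; n=6 → 30.
Total orbitals: 2 + 6 + 12 + 20 + 30 = 70.

70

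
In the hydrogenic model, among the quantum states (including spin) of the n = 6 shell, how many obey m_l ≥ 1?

30

Contributions: l=1 → 1; l=2 → 2; l=3 → 3; l=4 → 4; l=5 → 5.
Orbitals: 1 + 2 + 3 + 4 + 5 = 15. Each orbital carries two spin states, so 15 × 2 = 30 states.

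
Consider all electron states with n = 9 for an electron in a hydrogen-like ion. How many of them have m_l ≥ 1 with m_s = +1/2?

For n = 9, l ranges over 0 … 8.
Contributions: l=1 → 1; l=2 → 2; l=3 → 3; l=4 → 4; l=5 → 5; l=6 → 6; l=7 → 7; l=8 → 8.
Orbitals: 1 + 2 + 3 + 4 + 5 + 6 + 7 + 8 = 36. With m_s fixed to a single value there is one state per orbital, giving 36 states.

36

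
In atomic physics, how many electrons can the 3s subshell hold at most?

A subshell with ℓ = 0 has 2ℓ+1 = 1 orbital, each holding 2 electrons (spin ±1/2), so 1 × 2 = 2.

2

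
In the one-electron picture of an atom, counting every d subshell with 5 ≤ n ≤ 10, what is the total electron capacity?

60

A d subshell (ℓ = 2) exists for every n ≥ 3, so shells n = 5, 6, 7, 8, 9, 10 each contribute one — 6 subshells.
Since each d subshell holds 2(2·2+1) = 10 electrons, the total is 6 × 10 = 60.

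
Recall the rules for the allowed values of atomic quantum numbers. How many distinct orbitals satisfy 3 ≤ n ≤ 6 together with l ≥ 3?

50

Work shell by shell — for each n, count the (l, ml) pairs that satisfy l ≥ 3:
n=4 → 7; n=5 → 16; n=6 → 27.
Total orbitals: 7 + 16 + 27 = 50.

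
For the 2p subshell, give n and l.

The leading integer gives n = 2; the letter 'p' means l = 1.

n = 2, l = 1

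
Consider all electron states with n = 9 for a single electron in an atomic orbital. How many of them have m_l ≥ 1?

72

For n = 9, l ranges over 0 … 8.
The (l, m_l) pairs meeting m_l ≥ 1 give: l=1 → 1; l=2 → 2; l=3 → 3; l=4 → 4; l=5 → 5; l=6 → 6; l=7 → 7; l=8 → 8.
Orbitals: 1 + 2 + 3 + 4 + 5 + 6 + 7 + 8 = 36. Each orbital carries two spin states, so 36 × 2 = 72 states.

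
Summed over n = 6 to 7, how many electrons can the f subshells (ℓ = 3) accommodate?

An f subshell (ℓ = 3) exists for every n ≥ 4, so shells n = 6, 7 each contribute one — 2 subshells.
Since each f subshell holds 2(2·3+1) = 14 electrons, the total is 2 × 14 = 28.

28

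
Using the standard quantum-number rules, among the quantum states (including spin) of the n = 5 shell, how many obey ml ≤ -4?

Contributions: l=4 → 1.
Orbitals: 1. Each orbital carries two spin states, so 1 × 2 = 2 states.

2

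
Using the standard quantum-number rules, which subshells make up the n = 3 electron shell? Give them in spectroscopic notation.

3s, 3p, 3d

For n = 3, l runs from 0 to 2. In spectroscopic notation l = 0,1,2,… ↔ s,p,d,f,g,h,i, so the subshells are 3s, 3p, 3d.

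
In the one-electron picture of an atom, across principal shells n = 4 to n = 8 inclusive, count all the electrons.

380

Shell n has n² orbitals: 4²=16 + 5²=25 + 6²=36 + 7²=49 + 8²=64 = 190 orbitals.
Two spin states per orbital: 2 × 190 = 380 electrons.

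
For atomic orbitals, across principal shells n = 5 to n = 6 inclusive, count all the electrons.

Shell n has n² orbitals: 5²=25 + 6²=36 = 61 orbitals.
Two spin states per orbital: 2 × 61 = 122 electrons.

122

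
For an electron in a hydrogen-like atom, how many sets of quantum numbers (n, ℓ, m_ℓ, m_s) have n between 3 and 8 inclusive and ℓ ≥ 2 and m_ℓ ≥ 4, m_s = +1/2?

20

Treat each shell separately and count matching orbitals:
n=5 → 1; n=6 → 3; n=7 → 6; n=8 → 10.
Orbitals: 1 + 3 + 6 + 10 = 20. With m_s fixed to +1/2 there is one state per orbital, so 20 states.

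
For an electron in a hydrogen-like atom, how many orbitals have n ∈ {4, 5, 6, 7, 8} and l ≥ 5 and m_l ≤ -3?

22

Treat each shell separately and count matching orbitals:
n=6 → 3; n=7 → 7; n=8 → 12.
Total orbitals: 3 + 7 + 12 = 22.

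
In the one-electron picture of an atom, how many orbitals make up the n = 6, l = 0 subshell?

1

A subshell has 2l+1 orbitals; with l = 0, that's 1.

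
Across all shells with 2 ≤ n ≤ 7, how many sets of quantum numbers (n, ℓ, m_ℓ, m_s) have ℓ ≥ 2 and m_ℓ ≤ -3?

Go shell by shell, enumerating (ℓ, m_ℓ) with ℓ ≥ 2 and m_ℓ ≤ -3:
n=4 → 1; n=5 → 3; n=6 → 6; n=7 → 10.
Orbitals: 1 + 3 + 6 + 10 = 20. Including both spin states (m_s = ±1/2) gives 2 × 20 = 40 states.

40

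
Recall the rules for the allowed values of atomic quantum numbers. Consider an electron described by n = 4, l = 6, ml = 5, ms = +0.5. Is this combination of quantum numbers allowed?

The orbital quantum number must satisfy 0 ≤ l ≤ n−1. With n = 4 the allowed l values are 0, 1, 2, 3, so l = 6 is out of range.

Not allowed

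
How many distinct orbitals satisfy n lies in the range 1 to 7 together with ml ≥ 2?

35

For each n in the range, tally the orbitals obeying ml ≥ 2:
n=3 → 1; n=4 → 3; n=5 → 6; n=6 → 10; n=7 → 15.
Total orbitals: 1 + 3 + 6 + 10 + 15 = 35.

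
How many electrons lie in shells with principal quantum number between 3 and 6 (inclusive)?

Shell n has n² orbitals: 3²=9 + 4²=16 + 5²=25 + 6²=36 = 86 orbitals.
Two spin states per orbital: 2 × 86 = 172 electrons.

172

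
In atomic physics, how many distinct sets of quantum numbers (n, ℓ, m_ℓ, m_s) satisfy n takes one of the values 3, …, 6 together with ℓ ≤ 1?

32

Per-shell orbital counts meeting the constraint:
n=3 → 4; n=4 → 4; n=5 → 4; n=6 → 4.
Orbitals: 4 + 4 + 4 + 4 = 16. Including both spin states (m_s = ±1/2) gives 2 × 16 = 32 states.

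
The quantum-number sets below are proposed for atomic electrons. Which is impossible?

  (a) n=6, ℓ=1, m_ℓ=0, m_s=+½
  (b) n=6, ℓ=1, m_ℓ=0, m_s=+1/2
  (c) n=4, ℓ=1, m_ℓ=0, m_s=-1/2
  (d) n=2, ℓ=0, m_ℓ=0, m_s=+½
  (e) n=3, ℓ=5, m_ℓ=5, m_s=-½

(e)

(e) has ℓ = 5 ≥ n = 3, violating 0 ≤ ℓ ≤ n−1.
The remaining sets (a), (b), (c), (d) satisfy all four rules.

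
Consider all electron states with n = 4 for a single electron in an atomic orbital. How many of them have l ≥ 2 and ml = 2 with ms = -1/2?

2

The n = 4 shell has l = 0 through 3; check each.
Per l-value: l=2 → 1; l=3 → 1.
Orbitals: 1 + 1 = 2. With ms fixed to a single value there is one state per orbital, giving 2 states.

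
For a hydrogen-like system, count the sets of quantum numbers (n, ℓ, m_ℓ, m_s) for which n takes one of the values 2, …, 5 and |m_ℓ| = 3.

12

Go shell by shell, enumerating (ℓ, m_ℓ) with |m_ℓ| = 3:
n=4 → 2; n=5 → 4.
Orbitals: 2 + 4 = 6. Including both spin states (m_s = ±1/2) gives 2 × 6 = 12 states.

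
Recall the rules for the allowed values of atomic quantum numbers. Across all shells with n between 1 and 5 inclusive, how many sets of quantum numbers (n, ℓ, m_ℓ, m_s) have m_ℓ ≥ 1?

40

Count contributing orbitals for each principal shell:
n=2 → 1; n=3 → 3; n=4 → 6; n=5 → 10.
Orbitals: 1 + 3 + 6 + 10 = 20. Including both spin states (m_s = ±1/2) gives 2 × 20 = 40 states.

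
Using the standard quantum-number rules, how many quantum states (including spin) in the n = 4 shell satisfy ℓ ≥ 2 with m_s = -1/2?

For n = 4, ℓ ranges over 0 … 3.
Per ℓ-value: ℓ=2 → 5; ℓ=3 → 7.
Orbitals: 5 + 7 = 12. With m_s fixed to a single value there is one state per orbital, giving 12 states.

12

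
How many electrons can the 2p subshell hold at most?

A subshell with l = 1 has 2l+1 = 3 orbitals, each holding 2 electrons (spin ±1/2), so 3 × 2 = 6.

6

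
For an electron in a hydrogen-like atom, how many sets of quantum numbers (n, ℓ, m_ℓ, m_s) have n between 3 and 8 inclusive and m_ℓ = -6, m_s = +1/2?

Treat each shell separately and count matching orbitals:
n=7 → 1; n=8 → 2.
Orbitals: 1 + 2 = 3. With m_s fixed to +1/2 there is one state per orbital, so 3 states.

3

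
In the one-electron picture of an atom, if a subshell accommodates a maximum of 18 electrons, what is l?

l = 4

2(2l+1) = 18 ⇒ 2l+1 = 9 ⇒ l = 4.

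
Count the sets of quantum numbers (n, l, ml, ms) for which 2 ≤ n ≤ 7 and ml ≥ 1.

For each n in the range, tally the orbitals obeying ml ≥ 1:
n=2 → 1; n=3 → 3; n=4 → 6; n=5 → 10; n=6 → 15; n=7 → 21.
Orbitals: 1 + 3 + 6 + 10 + 15 + 21 = 56. Including both spin states (ms = ±1/2) gives 2 × 56 = 112 states.

112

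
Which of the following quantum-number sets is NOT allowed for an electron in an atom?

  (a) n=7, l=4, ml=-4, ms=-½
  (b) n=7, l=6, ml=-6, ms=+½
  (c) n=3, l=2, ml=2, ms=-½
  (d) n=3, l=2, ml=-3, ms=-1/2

(d)

(d) has |ml| = 3 > l = 2, violating −l ≤ ml ≤ l.
The remaining sets (a), (b), (c) satisfy all four rules.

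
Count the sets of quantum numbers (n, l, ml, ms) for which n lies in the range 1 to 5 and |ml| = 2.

For each n in the range, tally the orbitals obeying |ml| = 2:
n=3 → 2; n=4 → 4; n=5 → 6.
Orbitals: 2 + 4 + 6 = 12. Including both spin states (ms = ±1/2) gives 2 × 12 = 24 states.

24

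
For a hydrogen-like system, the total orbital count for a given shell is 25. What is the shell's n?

n = 5

n² = 25 ⇒ n = 5.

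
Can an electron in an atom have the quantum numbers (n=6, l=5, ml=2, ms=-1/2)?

n = 6 is a positive integer. l = 5 satisfies 0 ≤ l ≤ n−1 = 5. ml = 2 lies in the range −l … +l (here −5 … 5). ms = -1/2 is one of ±1/2.
All four constraints are satisfied.

Yes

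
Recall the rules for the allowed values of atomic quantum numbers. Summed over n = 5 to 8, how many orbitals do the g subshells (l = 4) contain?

A g subshell (l = 4) exists for every n ≥ 5, so shells n = 5, 6, 7, 8 each contribute one — 4 subshells.
Since each g subshell has 2·4+1 = 9 orbitals, the total is 4 × 9 = 36.

36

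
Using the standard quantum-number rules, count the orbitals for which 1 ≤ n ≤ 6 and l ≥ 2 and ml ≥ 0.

For each n in the range, tally the orbitals obeying l ≥ 2 and ml ≥ 0:
n=3 → 3; n=4 → 7; n=5 → 12; n=6 → 18.
Total orbitals: 3 + 7 + 12 + 18 = 40.

40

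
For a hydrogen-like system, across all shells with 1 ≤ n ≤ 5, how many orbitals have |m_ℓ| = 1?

20

Per-shell orbital counts meeting the constraint:
n=2 → 2; n=3 → 4; n=4 → 6; n=5 → 8.
Total orbitals: 2 + 4 + 6 + 8 = 20.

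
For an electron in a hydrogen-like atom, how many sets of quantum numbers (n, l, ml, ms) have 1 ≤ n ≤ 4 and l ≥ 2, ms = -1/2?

17

Count contributing orbitals for each principal shell:
n=3 → 5; n=4 → 12.
Orbitals: 5 + 12 = 17. With ms fixed to -1/2 there is one state per orbital, so 17 states.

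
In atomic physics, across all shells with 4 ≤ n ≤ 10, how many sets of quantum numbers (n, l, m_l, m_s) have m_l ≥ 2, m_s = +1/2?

Treat each shell separately and count matching orbitals:
n=4 → 3; n=5 → 6; n=6 → 10; n=7 → 15; n=8 → 21; n=9 → 28; n=10 → 36.
Orbitals: 3 + 6 + 10 + 15 + 21 + 28 + 36 = 119. With m_s fixed to +1/2 there is one state per orbital, so 119 states.

119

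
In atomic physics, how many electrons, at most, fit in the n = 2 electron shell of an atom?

8

A shell holds 2n² electrons: 2 × 2² = 2 × 4 = 8.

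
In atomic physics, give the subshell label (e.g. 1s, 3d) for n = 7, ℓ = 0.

ℓ = 0 corresponds to the letter 's', so the subshell is 7s.

7s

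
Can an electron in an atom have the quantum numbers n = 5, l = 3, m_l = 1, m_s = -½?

n = 5 is a positive integer. l = 3 satisfies 0 ≤ l ≤ n−1 = 4. m_l = 1 lies in the range −l … +l (here −3 … 3). m_s = -1/2 is one of ±1/2.
All four constraints are satisfied.

Valid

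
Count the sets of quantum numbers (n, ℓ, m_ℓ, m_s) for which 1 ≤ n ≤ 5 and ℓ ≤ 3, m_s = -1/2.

Treat each shell separately and count matching orbitals:
n=1 → 1; n=2 → 4; n=3 → 9; n=4 → 16; n=5 → 16.
Orbitals: 1 + 4 + 9 + 16 + 16 = 46. With m_s fixed to -1/2 there is one state per orbital, so 46 states.

46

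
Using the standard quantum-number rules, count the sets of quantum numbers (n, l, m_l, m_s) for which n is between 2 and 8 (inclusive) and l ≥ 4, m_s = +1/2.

110

Work shell by shell — for each n, count the (l, m_l) pairs that satisfy l ≥ 4:
n=5 → 9; n=6 → 20; n=7 → 33; n=8 → 48.
Orbitals: 9 + 20 + 33 + 48 = 110. With m_s fixed to +1/2 there is one state per orbital, so 110 states.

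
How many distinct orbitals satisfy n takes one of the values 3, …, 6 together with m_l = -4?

3

Count contributing orbitals for each principal shell:
n=5 → 1; n=6 → 2.
Total orbitals: 1 + 2 = 3.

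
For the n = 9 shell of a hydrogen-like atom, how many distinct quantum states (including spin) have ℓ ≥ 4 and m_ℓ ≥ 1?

For n = 9, ℓ ranges over 0 … 8.
Contributions: ℓ=4 → 4; ℓ=5 → 5; ℓ=6 → 6; ℓ=7 → 7; ℓ=8 → 8.
Orbitals: 4 + 5 + 6 + 7 + 8 = 30. Each orbital carries two spin states, so 30 × 2 = 60 states.

60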